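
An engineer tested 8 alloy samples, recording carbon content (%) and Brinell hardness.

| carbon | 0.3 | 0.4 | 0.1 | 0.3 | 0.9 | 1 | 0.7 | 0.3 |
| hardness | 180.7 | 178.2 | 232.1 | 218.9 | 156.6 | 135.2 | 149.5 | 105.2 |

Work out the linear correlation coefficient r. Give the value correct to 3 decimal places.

-0.537

n = 8, Σx = 4, Σy = 1356.4, Σx² = 2.74, Σy² = 242415.24, Σxy = 626.72
nΣxy − ΣxΣy = 5013.76 − 5425.6 = -411.84
nΣx² − (Σx)² = 21.92 − 16 = 5.92; nΣy² − (Σy)² = 1939321.92 − 1839820.96 = 99500.96
r = -411.84 / √(5.92 × 99500.96) = -411.84 / 767.4931 ≈ -0.537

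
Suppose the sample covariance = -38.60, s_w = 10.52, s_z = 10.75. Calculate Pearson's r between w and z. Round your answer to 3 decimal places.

-0.341

r = Cov(w,z) / (s_w · s_z) = -38.60 / (10.52 × 10.75)
  = -38.60 / 113.0900 ≈ -0.341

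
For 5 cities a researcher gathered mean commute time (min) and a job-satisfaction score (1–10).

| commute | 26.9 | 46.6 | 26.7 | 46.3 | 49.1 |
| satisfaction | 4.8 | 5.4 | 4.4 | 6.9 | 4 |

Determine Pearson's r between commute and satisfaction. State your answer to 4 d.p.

n = 5, Σx = 195.6, Σy = 25.5, Σx² = 8162.56, Σy² = 135.17, Σxy = 1014.11
nΣxy − ΣxΣy = 5070.55 − 4987.8 = 82.75
nΣx² − (Σx)² = 40812.8 − 38259.36 = 2553.44; nΣy² − (Σy)² = 675.85 − 650.25 = 25.6
r = 82.75 / √(2553.44 × 25.6) = 82.75 / 255.6718 ≈ 0.3237

0.3237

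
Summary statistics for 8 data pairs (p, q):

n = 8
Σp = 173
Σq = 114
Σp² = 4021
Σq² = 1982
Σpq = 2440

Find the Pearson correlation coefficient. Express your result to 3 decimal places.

r = (nΣpq − ΣpΣq) / √[(nΣp² − (Σp)²)(nΣq² − (Σq)²)]
Numerator: 8×2440 − 173×114 = -202
Denominator: √[(32168 − 29929)(15856 − 12996)] = √[2239 × 2860] = 2530.5217
r = -202 / 2530.5217 ≈ -0.080

-0.080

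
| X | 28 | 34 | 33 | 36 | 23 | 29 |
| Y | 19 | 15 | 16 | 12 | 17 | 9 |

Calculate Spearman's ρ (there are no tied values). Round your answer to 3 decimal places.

Rank X: 2, 5, 4, 6, 1, 3
Rank Y: 6, 3, 4, 2, 5, 1
d = rank(X) − rank(Y): -4, 2, 0, 4, -4, 2; Σd² = 56
ρ = 1 − 6Σd² / [n(n²−1)] = 1 − 6×56 / (6×35) = 1 − 336/210 ≈ -0.600

-0.600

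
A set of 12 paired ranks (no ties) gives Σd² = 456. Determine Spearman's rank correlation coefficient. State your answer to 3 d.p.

ρ = 1 − 6Σd² / [n(n²−1)] = 1 − 6×456 / (12×143)
  = 1 − 2736/1716 = 1 − 1.5944 ≈ -0.594

-0.594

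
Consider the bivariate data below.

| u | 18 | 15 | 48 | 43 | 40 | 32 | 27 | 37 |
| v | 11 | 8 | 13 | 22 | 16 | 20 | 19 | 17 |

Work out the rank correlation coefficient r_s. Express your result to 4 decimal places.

Rank u: 2, 1, 8, 7, 6, 4, 3, 5
Rank v: 2, 1, 3, 8, 4, 7, 6, 5
d = rank(u) − rank(v): 0, 0, 5, -1, 2, -3, -3, 0; Σd² = 48
ρ = 1 − 6Σd² / [n(n²−1)] = 1 − 6×48 / (8×63) = 1 − 288/504 ≈ 0.4286

0.4286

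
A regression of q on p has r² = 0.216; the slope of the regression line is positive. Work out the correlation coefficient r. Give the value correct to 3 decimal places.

0.465

|r| = √0.216 = 0.465
The association is positive, so r = 0.465.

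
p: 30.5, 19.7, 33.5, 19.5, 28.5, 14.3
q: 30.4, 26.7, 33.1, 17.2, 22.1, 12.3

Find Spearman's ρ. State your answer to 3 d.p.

0.943

Rank p: 5, 3, 6, 2, 4, 1
Rank q: 5, 4, 6, 2, 3, 1
d = rank(p) − rank(q): 0, -1, 0, 0, 1, 0; Σd² = 2
ρ = 1 − 6Σd² / [n(n²−1)] = 1 − 6×2 / (6×35) = 1 − 12/210 ≈ 0.943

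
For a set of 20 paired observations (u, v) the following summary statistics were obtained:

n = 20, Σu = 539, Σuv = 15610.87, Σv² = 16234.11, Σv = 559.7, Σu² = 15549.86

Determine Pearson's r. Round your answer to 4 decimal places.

r = (nΣuv − ΣuΣv) / √[(nΣu² − (Σu)²)(nΣv² − (Σv)²)]
Numerator: 20×15610.87 − 539×559.7 = 10539.1
Denominator: √[(310997.2 − 290521)(324682.2 − 313264.09)] = √[20476.2 × 11418.11] = 15290.5037
r = 10539.1 / 15290.5037 ≈ 0.6893

0.6893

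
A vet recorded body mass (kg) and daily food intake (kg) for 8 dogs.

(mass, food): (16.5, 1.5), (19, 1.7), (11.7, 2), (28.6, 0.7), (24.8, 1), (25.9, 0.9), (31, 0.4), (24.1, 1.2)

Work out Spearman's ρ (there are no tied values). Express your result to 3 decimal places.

Rank mass: 2, 3, 1, 7, 5, 6, 8, 4
Rank food: 6, 7, 8, 2, 4, 3, 1, 5
d = rank(mass) − rank(food): -4, -4, -7, 5, 1, 3, 7, -1; Σd² = 166
ρ = 1 − 6Σd² / [n(n²−1)] = 1 − 6×166 / (8×63) = 1 − 996/504 ≈ -0.976

-0.976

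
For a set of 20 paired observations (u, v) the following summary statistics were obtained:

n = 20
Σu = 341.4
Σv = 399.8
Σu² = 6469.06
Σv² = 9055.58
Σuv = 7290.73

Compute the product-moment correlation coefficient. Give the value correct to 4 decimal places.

r = (nΣuv − ΣuΣv) / √[(nΣu² − (Σu)²)(nΣv² − (Σv)²)]
Numerator: 20×7290.73 − 341.4×399.8 = 9322.88
Denominator: √[(129381.2 − 116553.96)(181111.6 − 159840.04)] = √[12827.24 × 21271.56] = 16518.3354
r = 9322.88 / 16518.3354 ≈ 0.5644

0.5644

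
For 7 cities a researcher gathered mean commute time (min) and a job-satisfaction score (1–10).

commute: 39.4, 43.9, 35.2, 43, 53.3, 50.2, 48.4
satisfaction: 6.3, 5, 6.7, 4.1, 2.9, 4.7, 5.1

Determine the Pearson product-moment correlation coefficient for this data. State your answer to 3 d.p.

-0.838

n = 7, Σx = 313.4, Σy = 34.8, Σx² = 14271.1, Σy² = 182.9, Σxy = 1517.21
nΣxy − ΣxΣy = 10620.47 − 10906.32 = -285.85
nΣx² − (Σx)² = 99897.7 − 98219.56 = 1678.14; nΣy² − (Σy)² = 1280.3 − 1211.04 = 69.26
r = -285.85 / √(1678.14 × 69.26) = -285.85 / 340.9222 ≈ -0.838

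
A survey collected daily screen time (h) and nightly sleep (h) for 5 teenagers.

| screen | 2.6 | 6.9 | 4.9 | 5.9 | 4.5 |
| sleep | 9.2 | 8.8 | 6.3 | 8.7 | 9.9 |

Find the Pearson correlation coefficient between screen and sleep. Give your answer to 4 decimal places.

-0.1588

n = 5, Σx = 24.8, Σy = 42.9, Σx² = 133.44, Σy² = 375.47, Σxy = 211.39
nΣxy − ΣxΣy = 1056.95 − 1063.92 = -6.97
nΣx² − (Σx)² = 667.2 − 615.04 = 52.16; nΣy² − (Σy)² = 1877.35 − 1840.41 = 36.94
r = -6.97 / √(52.16 × 36.94) = -6.97 / 43.8952 ≈ -0.1588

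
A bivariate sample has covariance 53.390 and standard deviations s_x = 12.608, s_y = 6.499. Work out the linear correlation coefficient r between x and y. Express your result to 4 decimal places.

0.6516

r = Cov(x,y) / (s_x · s_y) = 53.390 / (12.608 × 6.499)
  = 53.390 / 81.9394 ≈ 0.6516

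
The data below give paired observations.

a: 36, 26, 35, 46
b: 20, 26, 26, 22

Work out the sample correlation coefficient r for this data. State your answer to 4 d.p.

n = 4, Σa = 143, Σb = 94, Σa² = 5313, Σb² = 2236, Σab = 3318
nΣab − ΣaΣb = 13272 − 13442 = -170
nΣa² − (Σa)² = 21252 − 20449 = 803; nΣb² − (Σb)² = 8944 − 8836 = 108
r = -170 / √(803 × 108) = -170 / 294.4894 ≈ -0.5773

-0.5773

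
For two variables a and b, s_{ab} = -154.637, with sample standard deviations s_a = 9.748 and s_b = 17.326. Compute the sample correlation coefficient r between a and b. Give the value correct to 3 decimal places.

r = Cov(a,b) / (s_a · s_b) = -154.637 / (9.748 × 17.326)
  = -154.637 / 168.8938 ≈ -0.916

-0.916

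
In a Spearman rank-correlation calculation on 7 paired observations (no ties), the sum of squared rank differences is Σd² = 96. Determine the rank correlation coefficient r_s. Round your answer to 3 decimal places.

-0.714

ρ = 1 − 6Σd² / [n(n²−1)] = 1 − 6×96 / (7×48)
  = 1 − 576/336 = 1 − 1.7143 ≈ -0.714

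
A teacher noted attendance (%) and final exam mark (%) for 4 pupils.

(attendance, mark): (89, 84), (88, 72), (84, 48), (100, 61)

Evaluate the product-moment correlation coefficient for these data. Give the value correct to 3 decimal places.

n = 4, Σx = 361, Σy = 265, Σx² = 32721, Σy² = 18265, Σxy = 23944
nΣxy − ΣxΣy = 95776 − 95665 = 111
nΣx² − (Σx)² = 130884 − 130321 = 563; nΣy² − (Σy)² = 73060 − 70225 = 2835
r = 111 / √(563 × 2835) = 111 / 1263.3705 ≈ 0.088

0.088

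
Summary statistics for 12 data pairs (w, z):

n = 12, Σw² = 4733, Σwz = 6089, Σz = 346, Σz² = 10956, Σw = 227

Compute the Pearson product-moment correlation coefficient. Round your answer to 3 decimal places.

r = (nΣwz − ΣwΣz) / √[(nΣw² − (Σw)²)(nΣz² − (Σz)²)]
Numerator: 12×6089 − 227×346 = -5474
Denominator: √[(56796 − 51529)(131472 − 119716)] = √[5267 × 11756] = 7868.8533
r = -5474 / 7868.8533 ≈ -0.696

-0.696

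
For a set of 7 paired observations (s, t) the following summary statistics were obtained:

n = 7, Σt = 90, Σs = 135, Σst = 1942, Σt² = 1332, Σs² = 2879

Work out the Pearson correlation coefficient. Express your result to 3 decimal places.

0.940

r = (nΣst − ΣsΣt) / √[(nΣs² − (Σs)²)(nΣt² − (Σt)²)]
Numerator: 7×1942 − 135×90 = 1444
Denominator: √[(20153 − 18225)(9324 − 8100)] = √[1928 × 1224] = 1536.1875
r = 1444 / 1536.1875 ≈ 0.940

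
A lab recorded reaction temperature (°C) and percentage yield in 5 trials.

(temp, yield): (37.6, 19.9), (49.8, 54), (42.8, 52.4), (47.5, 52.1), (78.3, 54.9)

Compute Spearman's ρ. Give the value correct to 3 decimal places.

0.900

Rank temp: 1, 4, 2, 3, 5
Rank yield: 1, 4, 3, 2, 5
d = rank(temp) − rank(yield): 0, 0, -1, 1, 0; Σd² = 2
ρ = 1 − 6Σd² / [n(n²−1)] = 1 − 6×2 / (5×24) = 1 − 12/120 ≈ 0.900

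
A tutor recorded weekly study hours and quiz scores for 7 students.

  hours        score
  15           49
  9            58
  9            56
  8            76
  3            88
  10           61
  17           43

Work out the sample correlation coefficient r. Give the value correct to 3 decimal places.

-0.919

n = 7, Σx = 71, Σy = 431, Σx² = 849, Σy² = 27991, Σxy = 3974
nΣxy − ΣxΣy = 27818 − 30601 = -2783
nΣx² − (Σx)² = 5943 − 5041 = 902; nΣy² − (Σy)² = 195937 − 185761 = 10176
r = -2783 / √(902 × 10176) = -2783 / 3029.6455 ≈ -0.919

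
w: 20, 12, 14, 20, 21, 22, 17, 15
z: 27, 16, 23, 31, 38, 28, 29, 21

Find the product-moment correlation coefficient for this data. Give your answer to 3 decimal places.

0.827

n = 8, Σw = 141, Σz = 213, Σw² = 2579, Σz² = 5985, Σwz = 3896
nΣwz − ΣwΣz = 31168 − 30033 = 1135
nΣw² − (Σw)² = 20632 − 19881 = 751; nΣz² − (Σz)² = 47880 − 45369 = 2511
r = 1135 / √(751 × 2511) = 1135 / 1373.2301 ≈ 0.827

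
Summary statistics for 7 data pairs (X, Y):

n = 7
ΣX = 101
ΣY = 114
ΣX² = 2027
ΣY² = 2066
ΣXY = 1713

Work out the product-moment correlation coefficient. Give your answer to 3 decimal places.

r = (nΣXY − ΣXΣY) / √[(nΣX² − (ΣX)²)(nΣY² − (ΣY)²)]
Numerator: 7×1713 − 101×114 = 477
Denominator: √[(14189 − 10201)(14462 − 12996)] = √[3988 × 1466] = 2417.9347
r = 477 / 2417.9347 ≈ 0.197

0.197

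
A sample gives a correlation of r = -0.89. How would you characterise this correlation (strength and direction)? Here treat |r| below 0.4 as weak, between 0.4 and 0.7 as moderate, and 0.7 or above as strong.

strong negative

r = -0.89 < 0 so the relationship is negative.
|r| = 0.89, which falls in the strong range.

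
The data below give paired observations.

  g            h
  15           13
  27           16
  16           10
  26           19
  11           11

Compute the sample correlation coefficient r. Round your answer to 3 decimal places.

0.865

n = 5, Σg = 95, Σh = 69, Σg² = 2007, Σh² = 1007, Σgh = 1402
nΣgh − ΣgΣh = 7010 − 6555 = 455
nΣg² − (Σg)² = 10035 − 9025 = 1010; nΣh² − (Σh)² = 5035 − 4761 = 274
r = 455 / √(1010 × 274) = 455 / 526.0608 ≈ 0.865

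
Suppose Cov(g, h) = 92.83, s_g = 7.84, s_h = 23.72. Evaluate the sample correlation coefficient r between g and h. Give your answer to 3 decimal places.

0.499

r = Cov(g,h) / (s_g · s_h) = 92.83 / (7.84 × 23.72)
  = 92.83 / 185.9648 ≈ 0.499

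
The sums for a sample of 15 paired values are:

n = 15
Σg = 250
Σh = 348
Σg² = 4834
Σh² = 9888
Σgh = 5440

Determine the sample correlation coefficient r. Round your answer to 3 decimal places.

r = (nΣgh − ΣgΣh) / √[(nΣg² − (Σg)²)(nΣh² − (Σh)²)]
Numerator: 15×5440 − 250×348 = -5400
Denominator: √[(72510 − 62500)(148320 − 121104)] = √[10010 × 27216] = 16505.5191
r = -5400 / 16505.5191 ≈ -0.327

-0.327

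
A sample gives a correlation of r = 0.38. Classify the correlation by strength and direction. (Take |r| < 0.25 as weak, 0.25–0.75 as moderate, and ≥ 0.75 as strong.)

r = 0.38 > 0 so the relationship is positive.
|r| = 0.38, which falls in the moderate range.

moderate positive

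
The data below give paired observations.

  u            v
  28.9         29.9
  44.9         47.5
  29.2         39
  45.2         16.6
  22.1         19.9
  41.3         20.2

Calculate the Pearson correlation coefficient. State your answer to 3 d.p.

0.092

n = 6, Σu = 211.6, Σv = 173.1, Σu² = 7941, Σv² = 5750.87, Σuv = 6160.03
nΣuv − ΣuΣv = 36960.18 − 36627.96 = 332.22
nΣu² − (Σu)² = 47646 − 44774.56 = 2871.44; nΣv² − (Σv)² = 34505.22 − 29963.61 = 4541.61
r = 332.22 / √(2871.44 × 4541.61) = 332.22 / 3611.2270 ≈ 0.092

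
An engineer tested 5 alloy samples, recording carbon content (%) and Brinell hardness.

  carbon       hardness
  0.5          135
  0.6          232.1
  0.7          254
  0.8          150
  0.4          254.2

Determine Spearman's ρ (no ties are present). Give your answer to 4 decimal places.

-0.3000

Rank carbon: 2, 3, 4, 5, 1
Rank hardness: 1, 3, 4, 2, 5
d = rank(carbon) − rank(hardness): 1, 0, 0, 3, -4; Σd² = 26
ρ = 1 − 6Σd² / [n(n²−1)] = 1 − 6×26 / (5×24) = 1 − 156/120 ≈ -0.3000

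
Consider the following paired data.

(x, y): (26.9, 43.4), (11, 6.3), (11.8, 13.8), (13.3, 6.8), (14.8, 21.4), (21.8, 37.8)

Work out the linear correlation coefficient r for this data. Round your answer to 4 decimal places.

n = 6, Σx = 99.6, Σy = 129.5, Σx² = 1855.02, Σy² = 4046.73, Σxy = 2630.8
nΣxy − ΣxΣy = 15784.8 − 12898.2 = 2886.6
nΣx² − (Σx)² = 11130.12 − 9920.16 = 1209.96; nΣy² − (Σy)² = 24280.38 − 16770.25 = 7510.13
r = 2886.6 / √(1209.96 × 7510.13) = 2886.6 / 3014.4580 ≈ 0.9576

0.9576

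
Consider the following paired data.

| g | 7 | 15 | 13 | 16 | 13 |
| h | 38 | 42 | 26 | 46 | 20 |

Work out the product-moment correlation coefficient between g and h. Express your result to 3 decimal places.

n = 5, Σg = 64, Σh = 172, Σg² = 868, Σh² = 6400, Σgh = 2230
nΣgh − ΣgΣh = 11150 − 11008 = 142
nΣg² − (Σg)² = 4340 − 4096 = 244; nΣh² − (Σh)² = 32000 − 29584 = 2416
r = 142 / √(244 × 2416) = 142 / 767.7916 ≈ 0.185

0.185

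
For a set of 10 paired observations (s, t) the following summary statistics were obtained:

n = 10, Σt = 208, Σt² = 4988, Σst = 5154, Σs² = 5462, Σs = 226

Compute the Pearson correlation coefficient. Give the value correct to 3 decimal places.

r = (nΣst − ΣsΣt) / √[(nΣs² − (Σs)²)(nΣt² − (Σt)²)]
Numerator: 10×5154 − 226×208 = 4532
Denominator: √[(54620 − 51076)(49880 − 43264)] = √[3544 × 6616] = 4842.2210
r = 4532 / 4842.2210 ≈ 0.936

0.936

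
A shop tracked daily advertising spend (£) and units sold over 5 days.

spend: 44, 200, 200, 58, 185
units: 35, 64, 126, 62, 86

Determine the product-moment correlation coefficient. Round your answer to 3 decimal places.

0.724

n = 5, Σx = 687, Σy = 373, Σx² = 119525, Σy² = 32437, Σxy = 59046
nΣxy − ΣxΣy = 295230 − 256251 = 38979
nΣx² − (Σx)² = 597625 − 471969 = 125656; nΣy² − (Σy)² = 162185 − 139129 = 23056
r = 38979 / √(125656 × 23056) = 38979 / 53824.9453 ≈ 0.724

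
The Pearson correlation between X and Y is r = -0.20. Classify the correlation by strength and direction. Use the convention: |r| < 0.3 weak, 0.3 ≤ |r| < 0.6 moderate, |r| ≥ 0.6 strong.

r = -0.20 < 0 so the relationship is negative.
|r| = 0.20, which falls in the weak range.

weak negative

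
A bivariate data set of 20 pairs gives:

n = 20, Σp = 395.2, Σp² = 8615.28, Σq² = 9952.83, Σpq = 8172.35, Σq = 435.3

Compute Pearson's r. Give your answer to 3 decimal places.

r = (nΣpq − ΣpΣq) / √[(nΣp² − (Σp)²)(nΣq² − (Σq)²)]
Numerator: 20×8172.35 − 395.2×435.3 = -8583.56
Denominator: √[(172305.6 − 156183.04)(199056.6 − 189486.09)] = √[16122.56 × 9570.51] = 12421.8003
r = -8583.56 / 12421.8003 ≈ -0.691

-0.691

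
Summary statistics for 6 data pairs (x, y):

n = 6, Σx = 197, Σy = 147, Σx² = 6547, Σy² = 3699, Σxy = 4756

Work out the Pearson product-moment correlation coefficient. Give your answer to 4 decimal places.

-0.8041

r = (nΣxy − ΣxΣy) / √[(nΣx² − (Σx)²)(nΣy² − (Σy)²)]
Numerator: 6×4756 − 197×147 = -423
Denominator: √[(39282 − 38809)(22194 − 21609)] = √[473 × 585] = 526.0276
r = -423 / 526.0276 ≈ -0.8041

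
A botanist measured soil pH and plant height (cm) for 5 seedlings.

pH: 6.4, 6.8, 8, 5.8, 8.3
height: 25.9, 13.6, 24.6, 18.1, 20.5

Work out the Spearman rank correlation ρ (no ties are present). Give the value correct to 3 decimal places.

Rank pH: 2, 3, 4, 1, 5
Rank height: 5, 1, 4, 2, 3
d = rank(pH) − rank(height): -3, 2, 0, -1, 2; Σd² = 18
ρ = 1 − 6Σd² / [n(n²−1)] = 1 − 6×18 / (5×24) = 1 − 108/120 ≈ 0.100

0.100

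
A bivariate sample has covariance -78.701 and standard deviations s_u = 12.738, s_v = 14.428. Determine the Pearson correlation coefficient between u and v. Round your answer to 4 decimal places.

-0.4282

r = Cov(u,v) / (s_u · s_v) = -78.701 / (12.738 × 14.428)
  = -78.701 / 183.7839 ≈ -0.4282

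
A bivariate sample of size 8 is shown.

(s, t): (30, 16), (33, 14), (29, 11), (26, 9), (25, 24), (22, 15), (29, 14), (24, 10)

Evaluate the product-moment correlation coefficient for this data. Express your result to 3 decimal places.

n = 8, Σs = 218, Σt = 113, Σs² = 6032, Σt² = 1751, Σst = 3071
nΣst − ΣsΣt = 24568 − 24634 = -66
nΣs² − (Σs)² = 48256 − 47524 = 732; nΣt² − (Σt)² = 14008 − 12769 = 1239
r = -66 / √(732 × 1239) = -66 / 952.3382 ≈ -0.069

-0.069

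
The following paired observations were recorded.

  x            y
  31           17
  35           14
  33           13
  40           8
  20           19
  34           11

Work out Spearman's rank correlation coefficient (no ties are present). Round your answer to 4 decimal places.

Rank x: 2, 5, 3, 6, 1, 4
Rank y: 5, 4, 3, 1, 6, 2
d = rank(x) − rank(y): -3, 1, 0, 5, -5, 2; Σd² = 64
ρ = 1 − 6Σd² / [n(n²−1)] = 1 − 6×64 / (6×35) = 1 − 384/210 ≈ -0.8286

-0.8286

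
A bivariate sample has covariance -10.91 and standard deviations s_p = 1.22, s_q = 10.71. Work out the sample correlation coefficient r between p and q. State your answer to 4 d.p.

-0.8350

r = Cov(p,q) / (s_p · s_q) = -10.91 / (1.22 × 10.71)
  = -10.91 / 13.0662 ≈ -0.8350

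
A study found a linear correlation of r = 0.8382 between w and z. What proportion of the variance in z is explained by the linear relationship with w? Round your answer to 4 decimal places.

0.7026

r² = (0.8382)² = 0.7026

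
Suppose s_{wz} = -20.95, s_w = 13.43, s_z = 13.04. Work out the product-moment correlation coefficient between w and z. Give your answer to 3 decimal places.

r = Cov(w,z) / (s_w · s_z) = -20.95 / (13.43 × 13.04)
  = -20.95 / 175.1272 ≈ -0.120

-0.120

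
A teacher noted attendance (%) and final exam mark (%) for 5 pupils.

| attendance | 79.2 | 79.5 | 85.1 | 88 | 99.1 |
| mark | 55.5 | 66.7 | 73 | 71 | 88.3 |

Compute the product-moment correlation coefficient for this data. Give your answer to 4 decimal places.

0.9288

n = 5, Σx = 430.9, Σy = 354.5, Σx² = 37399.71, Σy² = 25696.03, Σxy = 30909.08
nΣxy − ΣxΣy = 154545.4 − 152754.05 = 1791.35
nΣx² − (Σx)² = 186998.55 − 185674.81 = 1323.74; nΣy² − (Σy)² = 128480.15 − 125670.25 = 2809.9
r = 1791.35 / √(1323.74 × 2809.9) = 1791.35 / 1928.6205 ≈ 0.9288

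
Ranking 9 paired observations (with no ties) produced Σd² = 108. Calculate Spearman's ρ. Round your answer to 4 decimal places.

ρ = 1 − 6Σd² / [n(n²−1)] = 1 − 6×108 / (9×80)
  = 1 − 648/720 = 1 − 0.90000 ≈ 0.1000

0.1000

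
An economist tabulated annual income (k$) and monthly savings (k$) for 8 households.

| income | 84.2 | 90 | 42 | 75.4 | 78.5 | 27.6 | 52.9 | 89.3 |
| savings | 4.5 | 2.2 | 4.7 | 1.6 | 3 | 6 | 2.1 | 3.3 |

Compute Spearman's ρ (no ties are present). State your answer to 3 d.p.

Rank income: 6, 8, 2, 4, 5, 1, 3, 7
Rank savings: 6, 3, 7, 1, 4, 8, 2, 5
d = rank(income) − rank(savings): 0, 5, -5, 3, 1, -7, 1, 2; Σd² = 114
ρ = 1 − 6Σd² / [n(n²−1)] = 1 − 6×114 / (8×63) = 1 − 684/504 ≈ -0.357

-0.357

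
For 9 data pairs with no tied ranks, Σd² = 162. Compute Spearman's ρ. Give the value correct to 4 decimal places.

-0.3500

ρ = 1 − 6Σd² / [n(n²−1)] = 1 − 6×162 / (9×80)
  = 1 − 972/720 = 1 − 1.35000 ≈ -0.3500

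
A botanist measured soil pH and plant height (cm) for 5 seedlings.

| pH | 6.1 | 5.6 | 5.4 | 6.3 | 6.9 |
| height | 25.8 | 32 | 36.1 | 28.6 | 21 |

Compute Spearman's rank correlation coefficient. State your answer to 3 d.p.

Rank pH: 3, 2, 1, 4, 5
Rank height: 2, 4, 5, 3, 1
d = rank(pH) − rank(height): 1, -2, -4, 1, 4; Σd² = 38
ρ = 1 − 6Σd² / [n(n²−1)] = 1 − 6×38 / (5×24) = 1 − 228/120 ≈ -0.900

-0.900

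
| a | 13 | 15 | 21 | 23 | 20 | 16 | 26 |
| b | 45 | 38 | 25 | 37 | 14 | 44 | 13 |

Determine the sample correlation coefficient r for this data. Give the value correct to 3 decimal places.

-0.743

n = 7, Σa = 134, Σb = 216, Σa² = 2696, Σb² = 7764, Σab = 3853
nΣab − ΣaΣb = 26971 − 28944 = -1973
nΣa² − (Σa)² = 18872 − 17956 = 916; nΣb² − (Σb)² = 54348 − 46656 = 7692
r = -1973 / √(916 × 7692) = -1973 / 2654.4061 ≈ -0.743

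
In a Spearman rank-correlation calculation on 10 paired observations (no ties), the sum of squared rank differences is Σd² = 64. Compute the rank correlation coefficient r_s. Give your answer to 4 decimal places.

ρ = 1 − 6Σd² / [n(n²−1)] = 1 − 6×64 / (10×99)
  = 1 − 384/990 = 1 − 0.38788 ≈ 0.6121

0.6121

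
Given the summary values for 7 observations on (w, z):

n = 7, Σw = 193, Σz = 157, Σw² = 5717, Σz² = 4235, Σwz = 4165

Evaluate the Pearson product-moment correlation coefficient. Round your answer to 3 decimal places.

-0.308

r = (nΣwz − ΣwΣz) / √[(nΣw² − (Σw)²)(nΣz² − (Σz)²)]
Numerator: 7×4165 − 193×157 = -1146
Denominator: √[(40019 − 37249)(29645 − 24649)] = √[2770 × 4996] = 3720.0699
r = -1146 / 3720.0699 ≈ -0.308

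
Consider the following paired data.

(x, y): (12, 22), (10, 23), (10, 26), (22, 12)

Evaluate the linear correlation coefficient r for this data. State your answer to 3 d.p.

-0.979

n = 4, Σx = 54, Σy = 83, Σx² = 828, Σy² = 1833, Σxy = 1018
nΣxy − ΣxΣy = 4072 − 4482 = -410
nΣx² − (Σx)² = 3312 − 2916 = 396; nΣy² − (Σy)² = 7332 − 6889 = 443
r = -410 / √(396 × 443) = -410 / 418.8413 ≈ -0.979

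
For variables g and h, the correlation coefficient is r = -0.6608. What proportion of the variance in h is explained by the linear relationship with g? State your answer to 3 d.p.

0.437

r² = (-0.6608)² = 0.437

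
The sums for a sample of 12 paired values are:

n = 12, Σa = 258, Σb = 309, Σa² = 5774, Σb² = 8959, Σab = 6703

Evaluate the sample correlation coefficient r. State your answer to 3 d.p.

0.125

r = (nΣab − ΣaΣb) / √[(nΣa² − (Σa)²)(nΣb² − (Σb)²)]
Numerator: 12×6703 − 258×309 = 714
Denominator: √[(69288 − 66564)(107508 − 95481)] = √[2724 × 12027] = 5723.7704
r = 714 / 5723.7704 ≈ 0.125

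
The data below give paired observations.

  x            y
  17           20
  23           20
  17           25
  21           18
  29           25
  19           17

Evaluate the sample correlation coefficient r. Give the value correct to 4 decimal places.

n = 6, Σx = 126, Σy = 125, Σx² = 2750, Σy² = 2663, Σxy = 2651
nΣxy − ΣxΣy = 15906 − 15750 = 156
nΣx² − (Σx)² = 16500 − 15876 = 624; nΣy² − (Σy)² = 15978 − 15625 = 353
r = 156 / √(624 × 353) = 156 / 469.3314 ≈ 0.3324

0.3324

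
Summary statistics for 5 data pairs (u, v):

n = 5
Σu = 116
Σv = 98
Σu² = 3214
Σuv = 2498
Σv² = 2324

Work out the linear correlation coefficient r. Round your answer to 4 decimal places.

0.4888

r = (nΣuv − ΣuΣv) / √[(nΣu² − (Σu)²)(nΣv² − (Σv)²)]
Numerator: 5×2498 − 116×98 = 1122
Denominator: √[(16070 − 13456)(11620 − 9604)] = √[2614 × 2016] = 2295.6097
r = 1122 / 2295.6097 ≈ 0.4888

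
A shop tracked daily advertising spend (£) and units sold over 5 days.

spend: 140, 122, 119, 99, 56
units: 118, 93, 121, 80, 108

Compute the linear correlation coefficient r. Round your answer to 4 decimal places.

n = 5, Σx = 536, Σy = 520, Σx² = 61582, Σy² = 55278, Σxy = 56233
nΣxy − ΣxΣy = 281165 − 278720 = 2445
nΣx² − (Σx)² = 307910 − 287296 = 20614; nΣy² − (Σy)² = 276390 − 270400 = 5990
r = 2445 / √(20614 × 5990) = 2445 / 11112.0592 ≈ 0.2200

0.2200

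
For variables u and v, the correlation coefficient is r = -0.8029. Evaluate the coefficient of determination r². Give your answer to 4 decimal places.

0.6446

r² = (-0.8029)² = 0.6446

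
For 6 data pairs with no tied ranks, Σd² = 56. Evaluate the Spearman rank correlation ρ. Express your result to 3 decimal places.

ρ = 1 − 6Σd² / [n(n²−1)] = 1 − 6×56 / (6×35)
  = 1 − 336/210 = 1 − 1.6000 ≈ -0.600

-0.600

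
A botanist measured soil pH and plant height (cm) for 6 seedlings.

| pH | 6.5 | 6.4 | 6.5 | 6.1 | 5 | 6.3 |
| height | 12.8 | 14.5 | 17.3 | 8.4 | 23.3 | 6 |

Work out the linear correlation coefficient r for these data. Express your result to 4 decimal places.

-0.6022

n = 6, Σx = 36.8, Σy = 82.3, Σx² = 227.36, Σy² = 1322.83, Σxy = 493.99
nΣxy − ΣxΣy = 2963.94 − 3028.64 = -64.7
nΣx² − (Σx)² = 1364.16 − 1354.24 = 9.92; nΣy² − (Σy)² = 7936.98 − 6773.29 = 1163.69
r = -64.7 / √(9.92 × 1163.69) = -64.7 / 107.4421 ≈ -0.6022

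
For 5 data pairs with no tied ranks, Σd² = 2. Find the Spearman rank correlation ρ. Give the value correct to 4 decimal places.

0.9000

ρ = 1 − 6Σd² / [n(n²−1)] = 1 − 6×2 / (5×24)
  = 1 − 12/120 = 1 − 0.10000 ≈ 0.9000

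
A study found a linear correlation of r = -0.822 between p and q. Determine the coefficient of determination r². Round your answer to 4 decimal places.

0.6757

r² = (-0.822)² = 0.6757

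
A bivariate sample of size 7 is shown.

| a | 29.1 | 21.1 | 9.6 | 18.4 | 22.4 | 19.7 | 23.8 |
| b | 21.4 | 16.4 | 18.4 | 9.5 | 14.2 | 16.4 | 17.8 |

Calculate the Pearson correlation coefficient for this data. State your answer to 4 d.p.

0.2719

n = 7, Σa = 144.1, Σb = 114.1, Σa² = 3179.03, Σb² = 1943.17, Σab = 2385.02
nΣab − ΣaΣb = 16695.14 − 16441.81 = 253.33
nΣa² − (Σa)² = 22253.21 − 20764.81 = 1488.4; nΣb² − (Σb)² = 13602.19 − 13018.81 = 583.38
r = 253.33 / √(1488.4 × 583.38) = 253.33 / 931.8277 ≈ 0.2719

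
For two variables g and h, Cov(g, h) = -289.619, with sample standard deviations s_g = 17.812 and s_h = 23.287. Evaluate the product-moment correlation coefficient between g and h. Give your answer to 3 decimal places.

r = Cov(g,h) / (s_g · s_h) = -289.619 / (17.812 × 23.287)
  = -289.619 / 414.7880 ≈ -0.698

-0.698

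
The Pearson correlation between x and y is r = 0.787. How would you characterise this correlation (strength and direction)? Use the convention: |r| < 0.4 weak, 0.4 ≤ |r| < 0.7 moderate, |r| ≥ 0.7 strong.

r = 0.787 > 0 so the relationship is positive.
|r| = 0.787, which falls in the strong range.

strong positive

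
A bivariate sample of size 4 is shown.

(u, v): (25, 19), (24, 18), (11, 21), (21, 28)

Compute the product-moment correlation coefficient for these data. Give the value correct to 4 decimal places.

n = 4, Σu = 81, Σv = 86, Σu² = 1763, Σv² = 1910, Σuv = 1726
nΣuv − ΣuΣv = 6904 − 6966 = -62
nΣu² − (Σu)² = 7052 − 6561 = 491; nΣv² − (Σv)² = 7640 − 7396 = 244
r = -62 / √(491 × 244) = -62 / 346.1271 ≈ -0.1791

-0.1791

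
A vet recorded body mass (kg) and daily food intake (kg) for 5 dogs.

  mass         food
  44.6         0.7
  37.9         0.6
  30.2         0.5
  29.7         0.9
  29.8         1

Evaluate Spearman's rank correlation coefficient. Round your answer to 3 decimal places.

-0.500

Rank mass: 5, 4, 3, 1, 2
Rank food: 3, 2, 1, 4, 5
d = rank(mass) − rank(food): 2, 2, 2, -3, -3; Σd² = 30
ρ = 1 − 6Σd² / [n(n²−1)] = 1 − 6×30 / (5×24) = 1 − 180/120 ≈ -0.500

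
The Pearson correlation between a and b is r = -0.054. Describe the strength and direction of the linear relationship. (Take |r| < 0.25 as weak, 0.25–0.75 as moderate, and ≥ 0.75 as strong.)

r = -0.054 < 0 so the relationship is negative.
|r| = 0.054, which falls in the weak range.

weak negative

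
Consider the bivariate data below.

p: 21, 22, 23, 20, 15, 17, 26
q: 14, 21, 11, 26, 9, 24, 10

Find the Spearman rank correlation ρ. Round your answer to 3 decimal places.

Rank p: 4, 5, 6, 3, 1, 2, 7
Rank q: 4, 5, 3, 7, 1, 6, 2
d = rank(p) − rank(q): 0, 0, 3, -4, 0, -4, 5; Σd² = 66
ρ = 1 − 6Σd² / [n(n²−1)] = 1 − 6×66 / (7×48) = 1 − 396/336 ≈ -0.179

-0.179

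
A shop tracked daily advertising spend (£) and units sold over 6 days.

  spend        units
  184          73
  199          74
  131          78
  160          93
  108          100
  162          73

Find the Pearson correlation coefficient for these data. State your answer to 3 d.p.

-0.698

n = 6, Σx = 944, Σy = 491, Σx² = 154126, Σy² = 40867, Σxy = 75882
nΣxy − ΣxΣy = 455292 − 463504 = -8212
nΣx² − (Σx)² = 924756 − 891136 = 33620; nΣy² − (Σy)² = 245202 − 241081 = 4121
r = -8212 / √(33620 × 4121) = -8212 / 11770.6423 ≈ -0.698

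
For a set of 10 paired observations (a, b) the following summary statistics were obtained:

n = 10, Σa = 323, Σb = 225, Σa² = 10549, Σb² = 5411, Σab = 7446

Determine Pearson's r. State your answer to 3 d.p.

r = (nΣab − ΣaΣb) / √[(nΣa² − (Σa)²)(nΣb² − (Σb)²)]
Numerator: 10×7446 − 323×225 = 1785
Denominator: √[(105490 − 104329)(54110 − 50625)] = √[1161 × 3485] = 2011.4883
r = 1785 / 2011.4883 ≈ 0.887

0.887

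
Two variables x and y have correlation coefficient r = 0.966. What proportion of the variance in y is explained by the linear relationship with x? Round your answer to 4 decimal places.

r² = (0.966)² = 0.9332

0.9332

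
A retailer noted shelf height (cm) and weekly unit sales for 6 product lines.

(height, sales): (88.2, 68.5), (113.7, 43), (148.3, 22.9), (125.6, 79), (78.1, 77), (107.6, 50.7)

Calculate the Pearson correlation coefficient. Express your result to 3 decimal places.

-0.677

n = 6, Σx = 661.5, Σy = 341.1, Σx² = 76152.55, Σy² = 21806.15, Σxy = 35718.29
nΣxy − ΣxΣy = 214309.74 − 225637.65 = -11327.91
nΣx² − (Σx)² = 456915.3 − 437582.25 = 19333.05; nΣy² − (Σy)² = 130836.9 − 116349.21 = 14487.69
r = -11327.91 / √(19333.05 × 14487.69) = -11327.91 / 16735.9265 ≈ -0.677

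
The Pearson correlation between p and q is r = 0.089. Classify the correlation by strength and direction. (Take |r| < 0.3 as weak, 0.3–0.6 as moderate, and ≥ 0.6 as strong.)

r = 0.089 > 0 so the relationship is positive.
|r| = 0.089, which falls in the weak range.

weak positive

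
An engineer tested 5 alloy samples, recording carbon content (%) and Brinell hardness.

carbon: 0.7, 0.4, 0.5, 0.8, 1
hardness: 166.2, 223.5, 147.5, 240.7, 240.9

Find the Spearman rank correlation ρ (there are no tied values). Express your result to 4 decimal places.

Rank carbon: 3, 1, 2, 4, 5
Rank hardness: 2, 3, 1, 4, 5
d = rank(carbon) − rank(hardness): 1, -2, 1, 0, 0; Σd² = 6
ρ = 1 − 6Σd² / [n(n²−1)] = 1 − 6×6 / (5×24) = 1 − 36/120 ≈ 0.7000

0.7000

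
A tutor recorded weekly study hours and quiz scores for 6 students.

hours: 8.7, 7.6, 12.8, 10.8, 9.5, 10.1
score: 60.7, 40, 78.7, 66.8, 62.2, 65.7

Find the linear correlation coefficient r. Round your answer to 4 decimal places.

0.9282

n = 6, Σx = 59.5, Σy = 374.1, Σx² = 606.19, Σy² = 24125.75, Σxy = 3815.36
nΣxy − ΣxΣy = 22892.16 − 22258.95 = 633.21
nΣx² − (Σx)² = 3637.14 − 3540.25 = 96.89; nΣy² − (Σy)² = 144754.5 − 139950.81 = 4803.69
r = 633.21 / √(96.89 × 4803.69) = 633.21 / 682.2240 ≈ 0.9282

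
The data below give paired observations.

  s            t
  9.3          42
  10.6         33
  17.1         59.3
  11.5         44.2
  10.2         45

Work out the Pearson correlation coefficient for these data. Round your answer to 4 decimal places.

n = 5, Σs = 58.7, Σt = 223.5, Σs² = 727.55, Σt² = 10348.13, Σst = 2721.73
nΣst − ΣsΣt = 13608.65 − 13119.45 = 489.2
nΣs² − (Σs)² = 3637.75 − 3445.69 = 192.06; nΣt² − (Σt)² = 51740.65 − 49952.25 = 1788.4
r = 489.2 / √(192.06 × 1788.4) = 489.2 / 586.0718 ≈ 0.8347

0.8347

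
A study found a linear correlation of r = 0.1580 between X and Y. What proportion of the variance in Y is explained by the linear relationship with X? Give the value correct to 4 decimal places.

r² = (0.1580)² = 0.0250

0.0250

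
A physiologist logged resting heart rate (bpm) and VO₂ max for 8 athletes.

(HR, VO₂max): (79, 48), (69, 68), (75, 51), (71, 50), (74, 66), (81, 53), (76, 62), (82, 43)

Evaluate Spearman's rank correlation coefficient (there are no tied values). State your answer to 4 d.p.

Rank HR: 6, 1, 4, 2, 3, 7, 5, 8
Rank VO₂max: 2, 8, 4, 3, 7, 5, 6, 1
d = rank(HR) − rank(VO₂max): 4, -7, 0, -1, -4, 2, -1, 7; Σd² = 136
ρ = 1 − 6Σd² / [n(n²−1)] = 1 − 6×136 / (8×63) = 1 − 816/504 ≈ -0.6190

-0.6190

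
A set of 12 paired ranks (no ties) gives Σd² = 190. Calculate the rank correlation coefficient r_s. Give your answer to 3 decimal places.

0.336

ρ = 1 − 6Σd² / [n(n²−1)] = 1 − 6×190 / (12×143)
  = 1 − 1140/1716 = 1 − 0.6643 ≈ 0.336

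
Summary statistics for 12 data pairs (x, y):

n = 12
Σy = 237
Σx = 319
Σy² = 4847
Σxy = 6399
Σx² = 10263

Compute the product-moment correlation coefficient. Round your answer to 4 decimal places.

r = (nΣxy − ΣxΣy) / √[(nΣx² − (Σx)²)(nΣy² − (Σy)²)]
Numerator: 12×6399 − 319×237 = 1185
Denominator: √[(123156 − 101761)(58164 − 56169)] = √[21395 × 1995] = 6533.2247
r = 1185 / 6533.2247 ≈ 0.1814

0.1814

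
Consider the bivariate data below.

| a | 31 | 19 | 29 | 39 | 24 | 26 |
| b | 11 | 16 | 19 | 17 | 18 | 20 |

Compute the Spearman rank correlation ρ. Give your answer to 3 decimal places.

-0.143

Rank a: 5, 1, 4, 6, 2, 3
Rank b: 1, 2, 5, 3, 4, 6
d = rank(a) − rank(b): 4, -1, -1, 3, -2, -3; Σd² = 40
ρ = 1 − 6Σd² / [n(n²−1)] = 1 − 6×40 / (6×35) = 1 − 240/210 ≈ -0.143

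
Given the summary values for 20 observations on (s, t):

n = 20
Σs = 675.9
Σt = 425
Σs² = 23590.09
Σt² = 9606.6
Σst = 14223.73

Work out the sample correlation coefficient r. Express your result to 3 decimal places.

-0.212

r = (nΣst − ΣsΣt) / √[(nΣs² − (Σs)²)(nΣt² − (Σt)²)]
Numerator: 20×14223.73 − 675.9×425 = -2782.9
Denominator: √[(471801.8 − 456840.81)(192132 − 180625)] = √[14960.99 × 11507] = 13120.8274
r = -2782.9 / 13120.8274 ≈ -0.212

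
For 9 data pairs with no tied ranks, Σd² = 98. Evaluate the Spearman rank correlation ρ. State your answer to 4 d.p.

ρ = 1 − 6Σd² / [n(n²−1)] = 1 − 6×98 / (9×80)
  = 1 − 588/720 = 1 − 0.81667 ≈ 0.1833

0.1833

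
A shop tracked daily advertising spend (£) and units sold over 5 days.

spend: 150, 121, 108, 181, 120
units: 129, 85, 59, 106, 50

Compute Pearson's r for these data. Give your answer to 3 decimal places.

n = 5, Σx = 680, Σy = 429, Σx² = 95966, Σy² = 41083, Σxy = 61193
nΣxy − ΣxΣy = 305965 − 291720 = 14245
nΣx² − (Σx)² = 479830 − 462400 = 17430; nΣy² − (Σy)² = 205415 − 184041 = 21374
r = 14245 / √(17430 × 21374) = 14245 / 19301.5238 ≈ 0.738

0.738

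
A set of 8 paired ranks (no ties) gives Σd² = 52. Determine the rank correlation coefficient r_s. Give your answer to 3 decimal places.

ρ = 1 − 6Σd² / [n(n²−1)] = 1 − 6×52 / (8×63)
  = 1 − 312/504 = 1 − 0.6190 ≈ 0.381

0.381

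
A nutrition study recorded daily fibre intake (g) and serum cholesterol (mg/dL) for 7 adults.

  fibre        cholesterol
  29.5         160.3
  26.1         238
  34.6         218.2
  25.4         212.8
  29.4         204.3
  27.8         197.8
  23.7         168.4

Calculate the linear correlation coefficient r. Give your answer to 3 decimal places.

0.165

n = 7, Σx = 196.5, Σy = 1399.8, Σx² = 5592.67, Σy² = 284457.06, Σxy = 39391.83
nΣxy − ΣxΣy = 275742.81 − 275060.7 = 682.11
nΣx² − (Σx)² = 39148.69 − 38612.25 = 536.44; nΣy² − (Σy)² = 1991199.42 − 1959440.04 = 31759.38
r = 682.11 / √(536.44 × 31759.38) = 682.11 / 4127.5903 ≈ 0.165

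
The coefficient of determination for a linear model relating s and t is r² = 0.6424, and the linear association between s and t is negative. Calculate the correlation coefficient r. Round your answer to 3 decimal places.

-0.801

|r| = √0.6424 = 0.801
The association is negative, so r = −0.801.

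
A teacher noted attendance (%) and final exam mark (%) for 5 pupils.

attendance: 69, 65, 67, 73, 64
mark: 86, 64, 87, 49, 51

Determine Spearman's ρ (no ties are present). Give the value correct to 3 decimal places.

Rank attendance: 4, 2, 3, 5, 1
Rank mark: 4, 3, 5, 1, 2
d = rank(attendance) − rank(mark): 0, -1, -2, 4, -1; Σd² = 22
ρ = 1 − 6Σd² / [n(n²−1)] = 1 − 6×22 / (5×24) = 1 − 132/120 ≈ -0.100

-0.100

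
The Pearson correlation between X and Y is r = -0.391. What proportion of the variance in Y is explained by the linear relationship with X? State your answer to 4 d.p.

r² = (-0.391)² = 0.1529

0.1529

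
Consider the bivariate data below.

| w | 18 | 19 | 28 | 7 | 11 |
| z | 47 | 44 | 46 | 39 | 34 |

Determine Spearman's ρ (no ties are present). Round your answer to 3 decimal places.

0.600

Rank w: 3, 4, 5, 1, 2
Rank z: 5, 3, 4, 2, 1
d = rank(w) − rank(z): -2, 1, 1, -1, 1; Σd² = 8
ρ = 1 − 6Σd² / [n(n²−1)] = 1 − 6×8 / (5×24) = 1 − 48/120 ≈ 0.600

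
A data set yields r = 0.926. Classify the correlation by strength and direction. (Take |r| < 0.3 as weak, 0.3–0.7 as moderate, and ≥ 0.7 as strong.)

r = 0.926 > 0 so the relationship is positive.
|r| = 0.926, which falls in the strong range.

strong positive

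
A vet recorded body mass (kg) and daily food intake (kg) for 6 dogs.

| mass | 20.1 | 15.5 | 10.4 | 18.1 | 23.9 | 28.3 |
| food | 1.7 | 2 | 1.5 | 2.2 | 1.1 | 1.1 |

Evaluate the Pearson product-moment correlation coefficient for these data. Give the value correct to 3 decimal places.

-0.563

n = 6, Σx = 116.3, Σy = 9.6, Σx² = 2452.13, Σy² = 16.4, Σxy = 178.01
nΣxy − ΣxΣy = 1068.06 − 1116.48 = -48.42
nΣx² − (Σx)² = 14712.78 − 13525.69 = 1187.09; nΣy² − (Σy)² = 98.4 − 92.16 = 6.24
r = -48.42 / √(1187.09 × 6.24) = -48.42 / 86.0665 ≈ -0.563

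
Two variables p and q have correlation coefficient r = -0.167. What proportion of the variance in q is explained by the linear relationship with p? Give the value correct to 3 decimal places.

r² = (-0.167)² = 0.028

0.028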